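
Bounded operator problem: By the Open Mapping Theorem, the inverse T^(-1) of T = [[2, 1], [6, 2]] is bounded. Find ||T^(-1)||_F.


det(T) = 2*2 - 1*6 = -2
T^(-1) = (1/-2) * [[2, -1], [-6, 2]] = [[-1.0000, 0.5000], [3.0000, -1.0000]]
||T^(-1)||_F^2 = (-1.0000)^2 + 0.5000^2 + 3.0000^2 + (-1.0000)^2 = 11.2500
||T^(-1)||_F = sqrt(11.2500) = 3.3541

3.3541


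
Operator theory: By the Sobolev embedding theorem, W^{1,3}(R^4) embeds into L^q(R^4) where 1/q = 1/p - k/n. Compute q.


Using the Sobolev embedding formula: 1/q = 1/p - k/n
1/q = 1/3 - 1/4 = 1/12
q = 1/(1/12) = 12

12.0000


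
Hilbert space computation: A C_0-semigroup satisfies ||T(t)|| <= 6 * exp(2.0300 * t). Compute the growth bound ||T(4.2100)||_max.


||T(4.2100)|| <= 6 * exp(2.0300 * 4.2100)
= 6 * exp(8.5463)
= 6 * 5147.6728
= 30886.0366

30886.0366


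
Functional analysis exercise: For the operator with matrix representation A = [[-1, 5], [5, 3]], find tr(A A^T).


trace(A * A^T) = sum of squares of all entries
= (-1)^2 + 5^2 + 5^2 + 3^2
= 1 + 25 + 25 + 9
= 60

60


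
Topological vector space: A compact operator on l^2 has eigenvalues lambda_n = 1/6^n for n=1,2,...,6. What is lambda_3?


The eigenvalue formula gives lambda_3 = 1/6^3
= 1/216
= 0.0046

0.0046


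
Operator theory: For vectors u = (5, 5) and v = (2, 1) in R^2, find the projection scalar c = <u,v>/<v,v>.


Computing <u,v> = 5*2 + 5*1 = 15
Computing <v,v> = 2^2 + 1^2 = 5
Projection coefficient = 15/5 = 3.0000

3.0000


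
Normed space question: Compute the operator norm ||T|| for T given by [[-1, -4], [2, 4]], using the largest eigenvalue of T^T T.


A^T A = [[5, 12], [12, 32]]
trace(A^T A) = 37, det(A^T A) = 16
discriminant = 37^2 - 4*16 = 1305
Largest eigenvalue of A^T A = (trace + sqrt(disc))/2 = 36.5624
||T|| = sqrt(36.5624) = 6.0467

6.0467


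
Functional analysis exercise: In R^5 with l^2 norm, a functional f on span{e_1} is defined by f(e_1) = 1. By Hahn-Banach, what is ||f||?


The norm of f is given by ||f|| = sup_{||x||=1} |f(x)|.
On span{e_1}, ||e_1|| = 1, so ||f|| = |f(e_1)| / ||e_1||
= |1| / 1 = 1.0000

1.0000


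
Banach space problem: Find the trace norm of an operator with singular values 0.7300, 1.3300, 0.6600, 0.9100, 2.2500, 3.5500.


The nuclear norm is the sum of all singular values.
||T||_1 = 0.7300 + 1.3300 + 0.6600 + 0.9100 + 2.2500 + 3.5500
= 9.4300

9.4300


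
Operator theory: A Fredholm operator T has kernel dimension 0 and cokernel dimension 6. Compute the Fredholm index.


The Fredholm index is defined as ind(T) = dim(ker T) - dim(coker T)
= 0 - 6
= -6

-6


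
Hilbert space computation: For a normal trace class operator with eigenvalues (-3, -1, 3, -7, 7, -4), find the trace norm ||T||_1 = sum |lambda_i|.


For a normal operator, singular values equal |eigenvalues|.
Trace norm = sum |lambda_i| = 3 + 1 + 3 + 7 + 7 + 4
= 25

25


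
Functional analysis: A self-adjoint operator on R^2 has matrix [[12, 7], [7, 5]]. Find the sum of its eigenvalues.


For a self-adjoint (symmetric) matrix, the eigenvalues are real.
The sum of eigenvalues equals the trace of the matrix.
trace = 12 + 5 = 17

17


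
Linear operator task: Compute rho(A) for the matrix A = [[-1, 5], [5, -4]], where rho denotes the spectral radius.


For a 2x2 matrix, eigenvalues satisfy lambda^2 - (trace)*lambda + det = 0
trace = -1 + -4 = -5
det = -1*-4 - 5*5 = -21
discriminant = (-5)^2 - 4*(-21) = 109
spectral radius = max |eigenvalue| = 7.7202

7.7202


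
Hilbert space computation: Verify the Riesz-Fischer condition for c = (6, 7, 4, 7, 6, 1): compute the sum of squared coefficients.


sum |c_n|^2 = 6^2 + 7^2 + 4^2 + 7^2 + 6^2 + 1^2
= 36 + 49 + 16 + 49 + 36 + 1
= 187

187


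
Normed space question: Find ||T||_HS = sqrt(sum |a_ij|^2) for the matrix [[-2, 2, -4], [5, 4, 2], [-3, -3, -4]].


The Hilbert-Schmidt norm is sqrt(sum of squares of all entries).
Sum of squares = (-2)^2 + 2^2 + (-4)^2 + 5^2 + 4^2 + 2^2 + (-3)^2 + (-3)^2 + (-4)^2
= 4 + 4 + 16 + 25 + 16 + 4 + 9 + 9 + 16 = 103
||T||_HS = sqrt(103) = 10.1489

10.1489


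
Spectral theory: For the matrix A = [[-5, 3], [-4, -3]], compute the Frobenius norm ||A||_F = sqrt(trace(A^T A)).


||A||_F^2 = sum a_ij^2
= (-5)^2 + 3^2 + (-4)^2 + (-3)^2
= 25 + 9 + 16 + 9 = 59
||A||_F = sqrt(59) = 7.6811

7.6811


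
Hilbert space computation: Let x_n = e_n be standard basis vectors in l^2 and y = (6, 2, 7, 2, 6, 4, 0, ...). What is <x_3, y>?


x_3 = e_3 is the standard basis vector with 1 in position 3.
<x_3, y> = y_3 = 7
As n -> infinity, <x_n, y> -> 0, confirming weak convergence of (x_n) to 0.

7


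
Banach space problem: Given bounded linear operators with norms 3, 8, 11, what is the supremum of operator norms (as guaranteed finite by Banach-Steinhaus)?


By the Uniform Boundedness Principle, the supremum of norms is finite.
sup_k ||T_k|| = max(3, 8, 11) = 11

11


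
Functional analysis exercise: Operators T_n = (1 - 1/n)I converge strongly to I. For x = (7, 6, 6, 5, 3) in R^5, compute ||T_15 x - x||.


T_15 x - x = (1 - 1/15)x - x = -x/15
||x|| = sqrt(155) = 12.4499
||T_15 x - x|| = ||x||/15 = 12.4499/15 = 0.8300

0.8300


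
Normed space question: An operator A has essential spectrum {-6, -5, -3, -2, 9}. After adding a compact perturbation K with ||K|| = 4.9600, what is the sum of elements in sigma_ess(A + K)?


By Weyl's theorem, the essential spectrum is invariant under compact perturbations.
sigma_ess(A + K) = sigma_ess(A) = {-6, -5, -3, -2, 9}
Sum = -6 + -5 + -3 + -2 + 9 = -7

-7


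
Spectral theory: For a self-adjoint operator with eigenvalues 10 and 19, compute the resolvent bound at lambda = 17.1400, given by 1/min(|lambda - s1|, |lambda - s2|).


dist(17.1400, {10, 19}) = min(|17.1400 - 10|, |17.1400 - 19|)
= min(7.1400, 1.8600) = 1.8600
Resolvent bound = 1/1.8600 = 0.5376

0.5376


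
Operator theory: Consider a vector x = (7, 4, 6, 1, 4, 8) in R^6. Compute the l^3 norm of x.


The l^3 norm = (sum |x_i|^3)^(1/3)
Sum of 3th powers = 343 + 64 + 216 + 1 + 64 + 512 = 1200
||x||_3 = (1200)^(1/3) = 10.6266

10.6266


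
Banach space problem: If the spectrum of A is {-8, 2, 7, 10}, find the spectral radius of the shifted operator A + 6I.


Spectrum of A + 6I = {-2, 8, 13, 16}
Spectral radius = max |lambda| over the shifted spectrum
= max(2, 8, 13, 16) = 16

16


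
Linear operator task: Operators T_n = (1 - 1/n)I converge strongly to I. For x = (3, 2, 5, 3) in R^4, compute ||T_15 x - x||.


T_15 x - x = (1 - 1/15)x - x = -x/15
||x|| = sqrt(47) = 6.8557
||T_15 x - x|| = ||x||/15 = 6.8557/15 = 0.4570

0.4570


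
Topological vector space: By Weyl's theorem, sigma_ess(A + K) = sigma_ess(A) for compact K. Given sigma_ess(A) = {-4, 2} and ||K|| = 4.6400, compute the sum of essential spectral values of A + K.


By Weyl's theorem, the essential spectrum is invariant under compact perturbations.
sigma_ess(A + K) = sigma_ess(A) = {-4, 2}
Sum = -4 + 2 = -2

-2


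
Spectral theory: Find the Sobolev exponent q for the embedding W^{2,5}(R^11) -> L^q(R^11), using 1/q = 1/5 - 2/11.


Using the Sobolev embedding formula: 1/q = 1/p - k/n
1/q = 1/5 - 2/11 = 1/55
q = 1/(1/55) = 55

55.0000


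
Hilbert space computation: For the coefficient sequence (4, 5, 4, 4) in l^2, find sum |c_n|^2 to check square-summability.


sum |c_n|^2 = 4^2 + 5^2 + 4^2 + 4^2
= 16 + 25 + 16 + 16
= 73

73


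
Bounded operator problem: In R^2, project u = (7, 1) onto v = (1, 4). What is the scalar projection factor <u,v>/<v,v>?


Computing <u,v> = 7*1 + 1*4 = 11
Computing <v,v> = 1^2 + 4^2 = 17
Projection coefficient = 11/17 = 0.6471

0.6471


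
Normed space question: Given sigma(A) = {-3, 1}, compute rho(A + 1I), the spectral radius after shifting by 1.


Spectrum of A + 1I = {-2, 2}
Spectral radius = max |lambda| over the shifted spectrum
= max(2, 2) = 2

2


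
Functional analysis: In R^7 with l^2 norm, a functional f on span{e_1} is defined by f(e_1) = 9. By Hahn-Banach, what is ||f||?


The norm of f is given by ||f|| = sup_{||x||=1} |f(x)|.
On span{e_1}, ||e_1|| = 1, so ||f|| = |f(e_1)| / ||e_1||
= |9| / 1 = 9.0000

9.0000


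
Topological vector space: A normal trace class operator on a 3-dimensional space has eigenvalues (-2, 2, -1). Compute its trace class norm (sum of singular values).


For a normal operator, singular values equal |eigenvalues|.
Trace norm = sum |lambda_i| = 2 + 2 + 1
= 5

5


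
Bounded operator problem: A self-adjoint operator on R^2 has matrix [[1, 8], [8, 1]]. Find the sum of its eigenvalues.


For a self-adjoint (symmetric) matrix, the eigenvalues are real.
The sum of eigenvalues equals the trace of the matrix.
trace = 1 + 1 = 2

2


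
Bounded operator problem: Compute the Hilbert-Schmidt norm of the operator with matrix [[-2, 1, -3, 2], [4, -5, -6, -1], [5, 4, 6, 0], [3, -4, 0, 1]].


The Hilbert-Schmidt norm is sqrt(sum of squares of all entries).
Sum of squares = (-2)^2 + 1^2 + (-3)^2 + 2^2 + 4^2 + (-5)^2 + (-6)^2 + (-1)^2 + 5^2 + 4^2 + 6^2 + 0^2 + 3^2 + (-4)^2 + 0^2 + 1^2
= 4 + 1 + 9 + 4 + 16 + 25 + 36 + 1 + 25 + 16 + 36 + 0 + 9 + 16 + 0 + 1 = 199
||T||_HS = sqrt(199) = 14.1067

14.1067


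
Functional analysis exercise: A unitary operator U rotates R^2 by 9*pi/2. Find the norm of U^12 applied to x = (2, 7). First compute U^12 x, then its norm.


U is a rotation by theta = 9*pi/2
U^12 = rotation by 12*theta = 108*pi/2 = 0*pi/2 (mod 2*pi)
cos(0*pi/2) = 1.0000, sin(0*pi/2) = 0.0000
U^12 x = (1.0000 * 2 - 0.0000 * 7, 0.0000 * 2 + 1.0000 * 7)
= (2.0000, 7.0000)
||U^12 x|| = sqrt(2.0000^2 + 7.0000^2) = sqrt(53.0000) = 7.2801

7.2801


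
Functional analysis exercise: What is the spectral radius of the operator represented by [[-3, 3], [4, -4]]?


For a 2x2 matrix, eigenvalues satisfy lambda^2 - (trace)*lambda + det = 0
trace = -3 + -4 = -7
det = -3*-4 - 3*4 = 0
discriminant = (-7)^2 - 4*(0) = 49
spectral radius = max |eigenvalue| = 7.0000

7.0000


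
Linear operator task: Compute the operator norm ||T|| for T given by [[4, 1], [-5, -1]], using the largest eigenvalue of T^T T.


A^T A = [[41, 9], [9, 2]]
trace(A^T A) = 43, det(A^T A) = 1
discriminant = 43^2 - 4*1 = 1845
Largest eigenvalue of A^T A = (trace + sqrt(disc))/2 = 42.9767
||T|| = sqrt(42.9767) = 6.5557

6.5557


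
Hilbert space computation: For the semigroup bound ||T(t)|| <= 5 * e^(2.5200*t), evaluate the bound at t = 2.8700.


||T(2.8700)|| <= 5 * exp(2.5200 * 2.8700)
= 5 * exp(7.2324)
= 5 * 1383.5390
= 6917.6951

6917.6951


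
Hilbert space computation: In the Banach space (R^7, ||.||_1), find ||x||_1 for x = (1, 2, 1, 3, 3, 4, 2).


The l^1 norm equals the sum of absolute values of all components.
||x||_1 = 1 + 2 + 1 + 3 + 3 + 4 + 2
= 16

16.0000


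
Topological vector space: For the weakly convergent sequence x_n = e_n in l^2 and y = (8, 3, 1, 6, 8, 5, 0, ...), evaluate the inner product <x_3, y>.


x_3 = e_3 is the standard basis vector with 1 in position 3.
<x_3, y> = y_3 = 1
As n -> infinity, <x_n, y> -> 0, confirming weak convergence of (x_n) to 0.

1


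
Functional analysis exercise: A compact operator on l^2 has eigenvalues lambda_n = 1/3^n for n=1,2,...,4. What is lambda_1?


The eigenvalue formula gives lambda_1 = 1/3^1
= 1/3
= 0.3333

0.3333


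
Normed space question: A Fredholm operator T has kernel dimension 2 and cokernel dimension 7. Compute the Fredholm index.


The Fredholm index is defined as ind(T) = dim(ker T) - dim(coker T)
= 2 - 7
= -5

-5


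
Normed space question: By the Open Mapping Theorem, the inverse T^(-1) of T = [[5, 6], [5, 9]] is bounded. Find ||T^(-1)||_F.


det(T) = 5*9 - 6*5 = 15
T^(-1) = (1/15) * [[9, -6], [-5, 5]] = [[0.6000, -0.4000], [-0.3333, 0.3333]]
||T^(-1)||_F^2 = 0.6000^2 + (-0.4000)^2 + (-0.3333)^2 + 0.3333^2 = 0.7422
||T^(-1)||_F = sqrt(0.7422) = 0.8615

0.8615


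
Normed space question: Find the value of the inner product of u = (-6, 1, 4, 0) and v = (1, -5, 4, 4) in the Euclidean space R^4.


Computing the standard inner product <u, v> = sum u_i * v_i
= -6*1 + 1*-5 + 4*4 + 0*4
= -6 + -5 + 16 + 0
= 5

5


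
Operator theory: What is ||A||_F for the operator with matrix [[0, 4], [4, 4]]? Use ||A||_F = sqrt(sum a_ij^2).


||A||_F^2 = sum a_ij^2
= 0^2 + 4^2 + 4^2 + 4^2
= 0 + 16 + 16 + 16 = 48
||A||_F = sqrt(48) = 6.9282

6.9282


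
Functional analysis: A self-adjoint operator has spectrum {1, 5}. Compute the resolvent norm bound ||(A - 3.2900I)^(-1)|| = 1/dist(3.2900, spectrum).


dist(3.2900, {1, 5}) = min(|3.2900 - 1|, |3.2900 - 5|)
= min(2.2900, 1.7100) = 1.7100
Resolvent bound = 1/1.7100 = 0.5848

0.5848


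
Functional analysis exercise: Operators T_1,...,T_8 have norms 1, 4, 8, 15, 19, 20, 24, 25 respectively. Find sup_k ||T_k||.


By the Uniform Boundedness Principle, the supremum of norms is finite.
sup_k ||T_k|| = max(1, 4, 8, 15, 19, 20, 24, 25) = 25

25


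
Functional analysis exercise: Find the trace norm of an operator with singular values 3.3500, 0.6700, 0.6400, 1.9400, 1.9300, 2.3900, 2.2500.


The nuclear norm is the sum of all singular values.
||T||_1 = 3.3500 + 0.6700 + 0.6400 + 1.9400 + 1.9300 + 2.3900 + 2.2500
= 13.1700

13.1700


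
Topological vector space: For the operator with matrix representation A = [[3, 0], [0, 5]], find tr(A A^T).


trace(A * A^T) = sum of squares of all entries
= 3^2 + 0^2 + 0^2 + 5^2
= 9 + 0 + 0 + 25
= 34

34


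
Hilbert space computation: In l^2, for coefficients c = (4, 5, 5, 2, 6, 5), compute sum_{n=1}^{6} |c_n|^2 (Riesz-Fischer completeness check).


sum |c_n|^2 = 4^2 + 5^2 + 5^2 + 2^2 + 6^2 + 5^2
= 16 + 25 + 25 + 4 + 36 + 25
= 131

131


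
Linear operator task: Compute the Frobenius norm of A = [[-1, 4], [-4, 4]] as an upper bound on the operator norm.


||A||_F^2 = sum a_ij^2
= (-1)^2 + 4^2 + (-4)^2 + 4^2
= 1 + 16 + 16 + 16 = 49
||A||_F = sqrt(49) = 7.0000

7.0000


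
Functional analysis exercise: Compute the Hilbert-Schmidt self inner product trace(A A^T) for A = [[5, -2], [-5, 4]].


trace(A * A^T) = sum of squares of all entries
= 5^2 + (-2)^2 + (-5)^2 + 4^2
= 25 + 4 + 25 + 16
= 70

70


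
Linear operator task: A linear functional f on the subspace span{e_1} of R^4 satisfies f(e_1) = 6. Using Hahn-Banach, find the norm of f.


The norm of f is given by ||f|| = sup_{||x||=1} |f(x)|.
On span{e_1}, ||e_1|| = 1, so ||f|| = |f(e_1)| / ||e_1||
= |6| / 1 = 6.0000

6.0000


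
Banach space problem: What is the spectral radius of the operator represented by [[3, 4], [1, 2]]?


For a 2x2 matrix, eigenvalues satisfy lambda^2 - (trace)*lambda + det = 0
trace = 3 + 2 = 5
det = 3*2 - 4*1 = 2
discriminant = 5^2 - 4*(2) = 17
spectral radius = max |eigenvalue| = 4.5616

4.5616


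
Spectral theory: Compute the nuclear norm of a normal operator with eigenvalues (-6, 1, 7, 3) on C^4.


For a normal operator, singular values equal |eigenvalues|.
Trace norm = sum |lambda_i| = 6 + 1 + 7 + 3
= 17

17


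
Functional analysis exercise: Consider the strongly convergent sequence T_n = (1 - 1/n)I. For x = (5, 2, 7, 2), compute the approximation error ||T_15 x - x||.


T_15 x - x = (1 - 1/15)x - x = -x/15
||x|| = sqrt(82) = 9.0554
||T_15 x - x|| = ||x||/15 = 9.0554/15 = 0.6037

0.6037


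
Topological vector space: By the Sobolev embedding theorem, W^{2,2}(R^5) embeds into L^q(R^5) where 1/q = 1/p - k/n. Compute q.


Using the Sobolev embedding formula: 1/q = 1/p - k/n
1/q = 1/2 - 2/5 = 1/10
q = 1/(1/10) = 10

10.0000


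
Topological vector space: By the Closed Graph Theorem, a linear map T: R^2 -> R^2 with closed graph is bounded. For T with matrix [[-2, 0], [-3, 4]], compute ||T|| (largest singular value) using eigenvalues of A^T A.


A^T A = [[13, -12], [-12, 16]]
trace(A^T A) = 29, det(A^T A) = 64
discriminant = 29^2 - 4*64 = 585
Largest eigenvalue of A^T A = (trace + sqrt(disc))/2 = 26.5934
||T|| = sqrt(26.5934) = 5.1569

5.1569


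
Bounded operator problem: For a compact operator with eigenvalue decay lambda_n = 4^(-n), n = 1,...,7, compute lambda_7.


The eigenvalue formula gives lambda_7 = 1/4^7
= 1/16384
= 6.1035e-05

6.1035e-05


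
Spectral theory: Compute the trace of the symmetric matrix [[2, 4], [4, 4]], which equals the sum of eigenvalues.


For a self-adjoint (symmetric) matrix, the eigenvalues are real.
The sum of eigenvalues equals the trace of the matrix.
trace = 2 + 4 = 6

6


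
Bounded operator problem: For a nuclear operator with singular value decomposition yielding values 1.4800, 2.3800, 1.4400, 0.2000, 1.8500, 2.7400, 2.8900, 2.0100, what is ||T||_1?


The nuclear norm is the sum of all singular values.
||T||_1 = 1.4800 + 2.3800 + 1.4400 + 0.2000 + 1.8500 + 2.7400 + 2.8900 + 2.0100
= 14.9900

14.9900


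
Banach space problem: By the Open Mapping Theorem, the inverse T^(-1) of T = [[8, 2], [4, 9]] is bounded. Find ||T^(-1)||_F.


det(T) = 8*9 - 2*4 = 64
T^(-1) = (1/64) * [[9, -2], [-4, 8]] = [[0.1406, -0.0312], [-0.0625, 0.1250]]
||T^(-1)||_F^2 = 0.1406^2 + (-0.0312)^2 + (-0.0625)^2 + 0.1250^2 = 0.0403
||T^(-1)||_F = sqrt(0.0403) = 0.2007

0.2007


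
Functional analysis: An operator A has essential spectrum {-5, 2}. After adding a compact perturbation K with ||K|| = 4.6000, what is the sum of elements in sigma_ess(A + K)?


By Weyl's theorem, the essential spectrum is invariant under compact perturbations.
sigma_ess(A + K) = sigma_ess(A) = {-5, 2}
Sum = -5 + 2 = -3

-3


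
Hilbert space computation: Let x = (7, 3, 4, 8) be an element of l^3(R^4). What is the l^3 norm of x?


The l^3 norm = (sum |x_i|^3)^(1/3)
Sum of 3th powers = 343 + 27 + 64 + 512 = 946
||x||_3 = (946)^(1/3) = 9.8167

9.8167


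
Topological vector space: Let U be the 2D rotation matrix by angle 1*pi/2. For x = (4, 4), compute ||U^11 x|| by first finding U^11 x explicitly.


U is a rotation by theta = 1*pi/2
U^11 = rotation by 11*theta = 11*pi/2 = 3*pi/2 (mod 2*pi)
cos(3*pi/2) = 0.0000, sin(3*pi/2) = -1.0000
U^11 x = (0.0000 * 4 - -1.0000 * 4, -1.0000 * 4 + 0.0000 * 4)
= (4.0000, -4.0000)
||U^11 x|| = sqrt(4.0000^2 + (-4.0000)^2) = sqrt(32.0000) = 5.6569

5.6569


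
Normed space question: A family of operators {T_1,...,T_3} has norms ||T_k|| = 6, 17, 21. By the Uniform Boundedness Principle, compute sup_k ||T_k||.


By the Uniform Boundedness Principle, the supremum of norms is finite.
sup_k ||T_k|| = max(6, 17, 21) = 21

21


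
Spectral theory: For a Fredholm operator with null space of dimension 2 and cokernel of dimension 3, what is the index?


The Fredholm index is defined as ind(T) = dim(ker T) - dim(coker T)
= 2 - 3
= -1

-1


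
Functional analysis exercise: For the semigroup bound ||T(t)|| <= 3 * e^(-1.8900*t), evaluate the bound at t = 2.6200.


||T(2.6200)|| <= 3 * exp(-1.8900 * 2.6200)
= 3 * exp(-4.9518)
= 3 * 0.0071
= 0.0212

0.0212


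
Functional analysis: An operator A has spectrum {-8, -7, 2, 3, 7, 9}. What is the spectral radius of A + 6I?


Spectrum of A + 6I = {-2, -1, 8, 9, 13, 15}
Spectral radius = max |lambda| over the shifted spectrum
= max(2, 1, 8, 9, 13, 15) = 15

15


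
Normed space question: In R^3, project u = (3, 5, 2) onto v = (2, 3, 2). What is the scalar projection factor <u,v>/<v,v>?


Computing <u,v> = 3*2 + 5*3 + 2*2 = 25
Computing <v,v> = 2^2 + 3^2 + 2^2 = 17
Projection coefficient = 25/17 = 1.4706

1.4706


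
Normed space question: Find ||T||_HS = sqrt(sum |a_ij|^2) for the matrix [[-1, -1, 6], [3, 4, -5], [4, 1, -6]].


The Hilbert-Schmidt norm is sqrt(sum of squares of all entries).
Sum of squares = (-1)^2 + (-1)^2 + 6^2 + 3^2 + 4^2 + (-5)^2 + 4^2 + 1^2 + (-6)^2
= 1 + 1 + 36 + 9 + 16 + 25 + 16 + 1 + 36 = 141
||T||_HS = sqrt(141) = 11.8743

11.8743


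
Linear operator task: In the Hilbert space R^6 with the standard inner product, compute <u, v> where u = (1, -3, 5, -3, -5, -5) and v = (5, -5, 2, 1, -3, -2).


Computing the standard inner product <u, v> = sum u_i * v_i
= 1*5 + -3*-5 + 5*2 + -3*1 + -5*-3 + -5*-2
= 5 + 15 + 10 + -3 + 15 + 10
= 52

52


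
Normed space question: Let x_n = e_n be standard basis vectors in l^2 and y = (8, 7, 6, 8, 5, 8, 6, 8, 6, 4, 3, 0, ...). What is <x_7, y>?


x_7 = e_7 is the standard basis vector with 1 in position 7.
<x_7, y> = y_7 = 6
As n -> infinity, <x_n, y> -> 0, confirming weak convergence of (x_n) to 0.

6


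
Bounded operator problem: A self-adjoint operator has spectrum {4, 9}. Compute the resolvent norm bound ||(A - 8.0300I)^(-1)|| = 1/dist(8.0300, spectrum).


dist(8.0300, {4, 9}) = min(|8.0300 - 4|, |8.0300 - 9|)
= min(4.0300, 0.9700) = 0.9700
Resolvent bound = 1/0.9700 = 1.0309

1.0309


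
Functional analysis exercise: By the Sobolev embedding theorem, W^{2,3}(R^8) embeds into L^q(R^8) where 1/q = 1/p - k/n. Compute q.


Using the Sobolev embedding formula: 1/q = 1/p - k/n
1/q = 1/3 - 2/8 = 1/12
q = 1/(1/12) = 12

12.0000


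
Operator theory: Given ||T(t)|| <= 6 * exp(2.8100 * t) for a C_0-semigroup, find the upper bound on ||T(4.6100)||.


||T(4.6100)|| <= 6 * exp(2.8100 * 4.6100)
= 6 * exp(12.9541)
= 6 * 422565.6085
= 2.5354e+06

2.5354e+06


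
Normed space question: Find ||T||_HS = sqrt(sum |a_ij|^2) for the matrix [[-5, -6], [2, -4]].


The Hilbert-Schmidt norm is sqrt(sum of squares of all entries).
Sum of squares = (-5)^2 + (-6)^2 + 2^2 + (-4)^2
= 25 + 36 + 4 + 16 = 81
||T||_HS = sqrt(81) = 9.0000

9.0000


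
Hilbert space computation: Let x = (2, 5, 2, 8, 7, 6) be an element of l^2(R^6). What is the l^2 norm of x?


The l^2 norm = (sum |x_i|^2)^(1/2)
Sum of 2th powers = 4 + 25 + 4 + 64 + 49 + 36 = 182
||x||_2 = (182)^(1/2) = 13.4907

13.4907


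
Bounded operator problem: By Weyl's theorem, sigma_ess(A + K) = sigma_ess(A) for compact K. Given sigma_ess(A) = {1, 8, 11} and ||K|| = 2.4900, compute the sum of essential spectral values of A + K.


By Weyl's theorem, the essential spectrum is invariant under compact perturbations.
sigma_ess(A + K) = sigma_ess(A) = {1, 8, 11}
Sum = 1 + 8 + 11 = 20

20


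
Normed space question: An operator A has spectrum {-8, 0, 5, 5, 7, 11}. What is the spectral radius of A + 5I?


Spectrum of A + 5I = {-3, 5, 10, 10, 12, 16}
Spectral radius = max |lambda| over the shifted spectrum
= max(3, 5, 10, 10, 12, 16) = 16

16


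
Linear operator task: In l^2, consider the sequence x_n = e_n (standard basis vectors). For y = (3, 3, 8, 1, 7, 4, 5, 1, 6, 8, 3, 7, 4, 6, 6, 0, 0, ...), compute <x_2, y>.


x_2 = e_2 is the standard basis vector with 1 in position 2.
<x_2, y> = y_2 = 3
As n -> infinity, <x_n, y> -> 0, confirming weak convergence of (x_n) to 0.

3


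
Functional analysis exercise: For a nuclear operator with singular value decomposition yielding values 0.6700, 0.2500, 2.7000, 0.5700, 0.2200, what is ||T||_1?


The nuclear norm is the sum of all singular values.
||T||_1 = 0.6700 + 0.2500 + 2.7000 + 0.5700 + 0.2200
= 4.4100

4.4100


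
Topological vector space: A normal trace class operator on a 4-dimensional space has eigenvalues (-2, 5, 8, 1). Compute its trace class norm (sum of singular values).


For a normal operator, singular values equal |eigenvalues|.
Trace norm = sum |lambda_i| = 2 + 5 + 8 + 1
= 16

16


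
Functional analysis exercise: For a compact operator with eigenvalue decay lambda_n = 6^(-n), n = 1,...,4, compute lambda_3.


The eigenvalue formula gives lambda_3 = 1/6^3
= 1/216
= 0.0046

0.0046


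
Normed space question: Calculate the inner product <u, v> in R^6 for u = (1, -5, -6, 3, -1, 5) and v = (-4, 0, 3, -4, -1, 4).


Computing the standard inner product <u, v> = sum u_i * v_i
= 1*-4 + -5*0 + -6*3 + 3*-4 + -1*-1 + 5*4
= -4 + 0 + -18 + -12 + 1 + 20
= -13

-13


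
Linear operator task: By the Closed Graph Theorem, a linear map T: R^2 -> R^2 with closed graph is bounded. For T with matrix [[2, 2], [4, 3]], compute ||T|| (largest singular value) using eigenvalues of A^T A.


A^T A = [[20, 16], [16, 13]]
trace(A^T A) = 33, det(A^T A) = 4
discriminant = 33^2 - 4*4 = 1073
Largest eigenvalue of A^T A = (trace + sqrt(disc))/2 = 32.8783
||T|| = sqrt(32.8783) = 5.7340

5.7340


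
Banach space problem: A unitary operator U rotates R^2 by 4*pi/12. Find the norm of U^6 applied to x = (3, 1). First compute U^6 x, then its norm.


U is a rotation by theta = 4*pi/12
U^6 = rotation by 6*theta = 24*pi/12 = 0*pi/12 (mod 2*pi)
cos(0*pi/12) = 1.0000, sin(0*pi/12) = 0.0000
U^6 x = (1.0000 * 3 - 0.0000 * 1, 0.0000 * 3 + 1.0000 * 1)
= (3.0000, 1.0000)
||U^6 x|| = sqrt(3.0000^2 + 1.0000^2) = sqrt(10.0000) = 3.1623

3.1623


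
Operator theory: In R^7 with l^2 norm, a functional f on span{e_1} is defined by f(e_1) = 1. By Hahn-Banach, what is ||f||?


The norm of f is given by ||f|| = sup_{||x||=1} |f(x)|.
On span{e_1}, ||e_1|| = 1, so ||f|| = |f(e_1)| / ||e_1||
= |1| / 1 = 1.0000

1.0000


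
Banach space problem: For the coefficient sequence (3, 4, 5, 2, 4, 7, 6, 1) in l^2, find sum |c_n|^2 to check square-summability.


sum |c_n|^2 = 3^2 + 4^2 + 5^2 + 2^2 + 4^2 + 7^2 + 6^2 + 1^2
= 9 + 16 + 25 + 4 + 16 + 49 + 36 + 1
= 156

156


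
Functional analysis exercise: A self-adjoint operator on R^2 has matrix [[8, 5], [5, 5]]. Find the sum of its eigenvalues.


For a self-adjoint (symmetric) matrix, the eigenvalues are real.
The sum of eigenvalues equals the trace of the matrix.
trace = 8 + 5 = 13

13


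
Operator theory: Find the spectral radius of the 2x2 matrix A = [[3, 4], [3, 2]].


For a 2x2 matrix, eigenvalues satisfy lambda^2 - (trace)*lambda + det = 0
trace = 3 + 2 = 5
det = 3*2 - 4*3 = -6
discriminant = 5^2 - 4*(-6) = 49
spectral radius = max |eigenvalue| = 6.0000

6.0000


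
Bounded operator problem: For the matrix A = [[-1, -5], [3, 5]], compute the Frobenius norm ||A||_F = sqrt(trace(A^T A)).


||A||_F^2 = sum a_ij^2
= (-1)^2 + (-5)^2 + 3^2 + 5^2
= 1 + 25 + 9 + 25 = 60
||A||_F = sqrt(60) = 7.7460

7.7460


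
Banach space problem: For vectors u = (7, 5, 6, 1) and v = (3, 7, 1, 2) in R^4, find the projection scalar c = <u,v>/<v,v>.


Computing <u,v> = 7*3 + 5*7 + 6*1 + 1*2 = 64
Computing <v,v> = 3^2 + 7^2 + 1^2 + 2^2 = 63
Projection coefficient = 64/63 = 1.0159

1.0159


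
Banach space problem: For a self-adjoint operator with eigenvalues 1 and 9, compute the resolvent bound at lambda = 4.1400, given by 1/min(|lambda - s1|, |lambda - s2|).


dist(4.1400, {1, 9}) = min(|4.1400 - 1|, |4.1400 - 9|)
= min(3.1400, 4.8600) = 3.1400
Resolvent bound = 1/3.1400 = 0.3185

0.3185


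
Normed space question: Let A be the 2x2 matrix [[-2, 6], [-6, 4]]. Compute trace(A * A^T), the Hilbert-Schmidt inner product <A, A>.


trace(A * A^T) = sum of squares of all entries
= (-2)^2 + 6^2 + (-6)^2 + 4^2
= 4 + 36 + 36 + 16
= 92

92


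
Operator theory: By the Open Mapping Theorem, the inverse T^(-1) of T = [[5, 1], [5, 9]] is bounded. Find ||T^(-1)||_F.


det(T) = 5*9 - 1*5 = 40
T^(-1) = (1/40) * [[9, -1], [-5, 5]] = [[0.2250, -0.0250], [-0.1250, 0.1250]]
||T^(-1)||_F^2 = 0.2250^2 + (-0.0250)^2 + (-0.1250)^2 + 0.1250^2 = 0.0825
||T^(-1)||_F = sqrt(0.0825) = 0.2872

0.2872


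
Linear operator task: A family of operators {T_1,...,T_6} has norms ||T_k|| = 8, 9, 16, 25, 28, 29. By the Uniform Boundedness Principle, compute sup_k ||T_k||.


By the Uniform Boundedness Principle, the supremum of norms is finite.
sup_k ||T_k|| = max(8, 9, 16, 25, 28, 29) = 29

29


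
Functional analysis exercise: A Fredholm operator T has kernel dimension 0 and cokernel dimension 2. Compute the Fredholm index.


The Fredholm index is defined as ind(T) = dim(ker T) - dim(coker T)
= 0 - 2
= -2

-2


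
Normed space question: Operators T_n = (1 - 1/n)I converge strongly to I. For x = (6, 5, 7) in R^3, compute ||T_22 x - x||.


T_22 x - x = (1 - 1/22)x - x = -x/22
||x|| = sqrt(110) = 10.4881
||T_22 x - x|| = ||x||/22 = 10.4881/22 = 0.4767

0.4767


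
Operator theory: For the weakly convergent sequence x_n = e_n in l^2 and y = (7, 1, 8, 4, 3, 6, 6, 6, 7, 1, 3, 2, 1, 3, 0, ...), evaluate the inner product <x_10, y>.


x_10 = e_10 is the standard basis vector with 1 in position 10.
<x_10, y> = y_10 = 1
As n -> infinity, <x_n, y> -> 0, confirming weak convergence of (x_n) to 0.

1


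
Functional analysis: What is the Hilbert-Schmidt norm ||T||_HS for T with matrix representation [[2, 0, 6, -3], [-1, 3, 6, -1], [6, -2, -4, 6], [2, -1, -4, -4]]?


The Hilbert-Schmidt norm is sqrt(sum of squares of all entries).
Sum of squares = 2^2 + 0^2 + 6^2 + (-3)^2 + (-1)^2 + 3^2 + 6^2 + (-1)^2 + 6^2 + (-2)^2 + (-4)^2 + 6^2 + 2^2 + (-1)^2 + (-4)^2 + (-4)^2
= 4 + 0 + 36 + 9 + 1 + 9 + 36 + 1 + 36 + 4 + 16 + 36 + 4 + 1 + 16 + 16 = 225
||T||_HS = sqrt(225) = 15.0000

15.0000


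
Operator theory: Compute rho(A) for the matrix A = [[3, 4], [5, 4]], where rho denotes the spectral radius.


For a 2x2 matrix, eigenvalues satisfy lambda^2 - (trace)*lambda + det = 0
trace = 3 + 4 = 7
det = 3*4 - 4*5 = -8
discriminant = 7^2 - 4*(-8) = 81
spectral radius = max |eigenvalue| = 8.0000

8.0000


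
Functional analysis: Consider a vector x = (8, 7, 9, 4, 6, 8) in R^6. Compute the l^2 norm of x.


The l^2 norm = (sum |x_i|^2)^(1/2)
Sum of 2th powers = 64 + 49 + 81 + 16 + 36 + 64 = 310
||x||_2 = (310)^(1/2) = 17.6068

17.6068


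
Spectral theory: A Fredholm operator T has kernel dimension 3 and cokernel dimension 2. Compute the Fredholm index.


The Fredholm index is defined as ind(T) = dim(ker T) - dim(coker T)
= 3 - 2
= 1

1


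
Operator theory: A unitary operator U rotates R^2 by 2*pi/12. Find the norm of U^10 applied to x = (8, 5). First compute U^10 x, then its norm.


U is a rotation by theta = 2*pi/12
U^10 = rotation by 10*theta = 20*pi/12
cos(20*pi/12) = 0.5000, sin(20*pi/12) = -0.8660
U^10 x = (0.5000 * 8 - -0.8660 * 5, -0.8660 * 8 + 0.5000 * 5)
= (8.3301, -4.4282)
||U^10 x|| = sqrt(8.3301^2 + (-4.4282)^2) = sqrt(89.0000) = 9.4340

9.4340


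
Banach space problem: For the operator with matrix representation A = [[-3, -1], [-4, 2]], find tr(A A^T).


trace(A * A^T) = sum of squares of all entries
= (-3)^2 + (-1)^2 + (-4)^2 + 2^2
= 9 + 1 + 16 + 4
= 30

30


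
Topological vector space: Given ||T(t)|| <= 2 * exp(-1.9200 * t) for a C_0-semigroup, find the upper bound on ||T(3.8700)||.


||T(3.8700)|| <= 2 * exp(-1.9200 * 3.8700)
= 2 * exp(-7.4304)
= 2 * 5.9295e-04
= 0.0012

0.0012


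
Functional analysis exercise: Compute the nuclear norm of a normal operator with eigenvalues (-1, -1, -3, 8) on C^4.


For a normal operator, singular values equal |eigenvalues|.
Trace norm = sum |lambda_i| = 1 + 1 + 3 + 8
= 13

13


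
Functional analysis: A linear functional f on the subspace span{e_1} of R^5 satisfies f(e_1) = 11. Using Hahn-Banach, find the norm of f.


The norm of f is given by ||f|| = sup_{||x||=1} |f(x)|.
On span{e_1}, ||e_1|| = 1, so ||f|| = |f(e_1)| / ||e_1||
= |11| / 1 = 11.0000

11.0000


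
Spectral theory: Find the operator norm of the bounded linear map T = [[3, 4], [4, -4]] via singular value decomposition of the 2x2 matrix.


A^T A = [[25, -4], [-4, 32]]
trace(A^T A) = 57, det(A^T A) = 784
discriminant = 57^2 - 4*784 = 113
Largest eigenvalue of A^T A = (trace + sqrt(disc))/2 = 33.8151
||T|| = sqrt(33.8151) = 5.8151

5.8151


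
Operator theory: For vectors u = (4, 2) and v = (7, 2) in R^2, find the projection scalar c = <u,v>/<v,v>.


Computing <u,v> = 4*7 + 2*2 = 32
Computing <v,v> = 7^2 + 2^2 = 53
Projection coefficient = 32/53 = 0.6038

0.6038


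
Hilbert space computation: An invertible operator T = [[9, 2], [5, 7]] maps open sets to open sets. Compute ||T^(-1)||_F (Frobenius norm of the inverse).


det(T) = 9*7 - 2*5 = 53
T^(-1) = (1/53) * [[7, -2], [-5, 9]] = [[0.1321, -0.0377], [-0.0943, 0.1698]]
||T^(-1)||_F^2 = 0.1321^2 + (-0.0377)^2 + (-0.0943)^2 + 0.1698^2 = 0.0566
||T^(-1)||_F = sqrt(0.0566) = 0.2379

0.2379


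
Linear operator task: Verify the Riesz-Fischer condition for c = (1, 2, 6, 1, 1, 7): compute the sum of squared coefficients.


sum |c_n|^2 = 1^2 + 2^2 + 6^2 + 1^2 + 1^2 + 7^2
= 1 + 4 + 36 + 1 + 1 + 49
= 92

92


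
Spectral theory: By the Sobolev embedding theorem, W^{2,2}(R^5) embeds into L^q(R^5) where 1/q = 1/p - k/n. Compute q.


Using the Sobolev embedding formula: 1/q = 1/p - k/n
1/q = 1/2 - 2/5 = 1/10
q = 1/(1/10) = 10

10.0000


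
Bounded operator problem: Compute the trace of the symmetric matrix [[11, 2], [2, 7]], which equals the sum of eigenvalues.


For a self-adjoint (symmetric) matrix, the eigenvalues are real.
The sum of eigenvalues equals the trace of the matrix.
trace = 11 + 7 = 18

18


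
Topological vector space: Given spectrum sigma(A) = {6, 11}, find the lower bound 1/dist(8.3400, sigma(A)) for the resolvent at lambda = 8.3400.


dist(8.3400, {6, 11}) = min(|8.3400 - 6|, |8.3400 - 11|)
= min(2.3400, 2.6600) = 2.3400
Resolvent bound = 1/2.3400 = 0.4274

0.4274


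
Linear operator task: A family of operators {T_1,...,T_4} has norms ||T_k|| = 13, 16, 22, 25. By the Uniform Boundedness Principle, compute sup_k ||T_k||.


By the Uniform Boundedness Principle, the supremum of norms is finite.
sup_k ||T_k|| = max(13, 16, 22, 25) = 25

25


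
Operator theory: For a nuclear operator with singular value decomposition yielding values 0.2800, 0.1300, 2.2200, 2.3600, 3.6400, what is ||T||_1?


The nuclear norm is the sum of all singular values.
||T||_1 = 0.2800 + 0.1300 + 2.2200 + 2.3600 + 3.6400
= 8.6300

8.6300


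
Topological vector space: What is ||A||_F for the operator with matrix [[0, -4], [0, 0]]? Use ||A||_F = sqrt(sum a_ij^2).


||A||_F^2 = sum a_ij^2
= 0^2 + (-4)^2 + 0^2 + 0^2
= 0 + 16 + 0 + 0 = 16
||A||_F = sqrt(16) = 4.0000

4.0000


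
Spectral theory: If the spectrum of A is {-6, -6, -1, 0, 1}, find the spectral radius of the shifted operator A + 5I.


Spectrum of A + 5I = {-1, -1, 4, 5, 6}
Spectral radius = max |lambda| over the shifted spectrum
= max(1, 1, 4, 5, 6) = 6

6


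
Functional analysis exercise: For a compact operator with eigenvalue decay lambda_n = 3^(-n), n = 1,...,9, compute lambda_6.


The eigenvalue formula gives lambda_6 = 1/3^6
= 1/729
= 0.0014

0.0014


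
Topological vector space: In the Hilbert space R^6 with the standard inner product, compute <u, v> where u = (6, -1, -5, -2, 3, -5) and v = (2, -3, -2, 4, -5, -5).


Computing the standard inner product <u, v> = sum u_i * v_i
= 6*2 + -1*-3 + -5*-2 + -2*4 + 3*-5 + -5*-5
= 12 + 3 + 10 + -8 + -15 + 25
= 27

27


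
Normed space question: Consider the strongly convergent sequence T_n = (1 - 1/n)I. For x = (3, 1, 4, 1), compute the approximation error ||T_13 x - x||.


T_13 x - x = (1 - 1/13)x - x = -x/13
||x|| = sqrt(27) = 5.1962
||T_13 x - x|| = ||x||/13 = 5.1962/13 = 0.3997

0.3997


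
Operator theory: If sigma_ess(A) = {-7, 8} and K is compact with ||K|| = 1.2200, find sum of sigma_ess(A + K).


By Weyl's theorem, the essential spectrum is invariant under compact perturbations.
sigma_ess(A + K) = sigma_ess(A) = {-7, 8}
Sum = -7 + 8 = 1

1


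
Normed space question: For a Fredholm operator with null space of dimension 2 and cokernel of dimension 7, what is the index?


The Fredholm index is defined as ind(T) = dim(ker T) - dim(coker T)
= 2 - 7
= -5

-5


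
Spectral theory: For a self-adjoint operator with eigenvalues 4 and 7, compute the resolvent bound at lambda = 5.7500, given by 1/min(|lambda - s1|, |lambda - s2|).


dist(5.7500, {4, 7}) = min(|5.7500 - 4|, |5.7500 - 7|)
= min(1.7500, 1.2500) = 1.2500
Resolvent bound = 1/1.2500 = 0.8000

0.8000


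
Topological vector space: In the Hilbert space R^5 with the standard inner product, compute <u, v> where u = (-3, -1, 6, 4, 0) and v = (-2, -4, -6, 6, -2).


Computing the standard inner product <u, v> = sum u_i * v_i
= -3*-2 + -1*-4 + 6*-6 + 4*6 + 0*-2
= 6 + 4 + -36 + 24 + 0
= -2

-2


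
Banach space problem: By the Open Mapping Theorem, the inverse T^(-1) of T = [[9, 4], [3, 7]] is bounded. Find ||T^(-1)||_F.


det(T) = 9*7 - 4*3 = 51
T^(-1) = (1/51) * [[7, -4], [-3, 9]] = [[0.1373, -0.0784], [-0.0588, 0.1765]]
||T^(-1)||_F^2 = 0.1373^2 + (-0.0784)^2 + (-0.0588)^2 + 0.1765^2 = 0.0596
||T^(-1)||_F = sqrt(0.0596) = 0.2441

0.2441


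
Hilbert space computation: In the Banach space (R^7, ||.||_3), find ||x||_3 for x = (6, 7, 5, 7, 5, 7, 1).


The l^3 norm = (sum |x_i|^3)^(1/3)
Sum of 3th powers = 216 + 343 + 125 + 343 + 125 + 343 + 1 = 1496
||x||_3 = (1496)^(1/3) = 11.4370

11.4370


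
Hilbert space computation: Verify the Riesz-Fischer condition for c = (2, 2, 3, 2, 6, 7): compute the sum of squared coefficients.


sum |c_n|^2 = 2^2 + 2^2 + 3^2 + 2^2 + 6^2 + 7^2
= 4 + 4 + 9 + 4 + 36 + 49
= 106

106


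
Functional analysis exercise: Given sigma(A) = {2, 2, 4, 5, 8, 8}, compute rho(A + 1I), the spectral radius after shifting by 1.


Spectrum of A + 1I = {3, 3, 5, 6, 9, 9}
Spectral radius = max |lambda| over the shifted spectrum
= max(3, 3, 5, 6, 9, 9) = 9

9


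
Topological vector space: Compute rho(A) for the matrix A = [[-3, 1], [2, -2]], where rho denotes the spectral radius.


For a 2x2 matrix, eigenvalues satisfy lambda^2 - (trace)*lambda + det = 0
trace = -3 + -2 = -5
det = -3*-2 - 1*2 = 4
discriminant = (-5)^2 - 4*(4) = 9
spectral radius = max |eigenvalue| = 4.0000

4.0000


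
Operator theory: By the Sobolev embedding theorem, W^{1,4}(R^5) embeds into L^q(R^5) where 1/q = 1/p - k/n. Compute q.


Using the Sobolev embedding formula: 1/q = 1/p - k/n
1/q = 1/4 - 1/5 = 1/20
q = 1/(1/20) = 20

20.0000


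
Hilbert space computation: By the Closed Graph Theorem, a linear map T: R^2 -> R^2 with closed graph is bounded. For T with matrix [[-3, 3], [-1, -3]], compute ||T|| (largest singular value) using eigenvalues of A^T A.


A^T A = [[10, -6], [-6, 18]]
trace(A^T A) = 28, det(A^T A) = 144
discriminant = 28^2 - 4*144 = 208
Largest eigenvalue of A^T A = (trace + sqrt(disc))/2 = 21.2111
||T|| = sqrt(21.2111) = 4.6056

4.6056


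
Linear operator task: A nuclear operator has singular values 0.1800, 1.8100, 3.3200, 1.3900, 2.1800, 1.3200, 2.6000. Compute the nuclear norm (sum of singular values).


The nuclear norm is the sum of all singular values.
||T||_1 = 0.1800 + 1.8100 + 3.3200 + 1.3900 + 2.1800 + 1.3200 + 2.6000
= 12.8000

12.8000


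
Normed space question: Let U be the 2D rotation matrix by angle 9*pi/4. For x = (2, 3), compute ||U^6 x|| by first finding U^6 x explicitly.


U is a rotation by theta = 9*pi/4
U^6 = rotation by 6*theta = 54*pi/4 = 6*pi/4 (mod 2*pi)
cos(6*pi/4) = 0.0000, sin(6*pi/4) = -1.0000
U^6 x = (0.0000 * 2 - -1.0000 * 3, -1.0000 * 2 + 0.0000 * 3)
= (3.0000, -2.0000)
||U^6 x|| = sqrt(3.0000^2 + (-2.0000)^2) = sqrt(13.0000) = 3.6056

3.6056


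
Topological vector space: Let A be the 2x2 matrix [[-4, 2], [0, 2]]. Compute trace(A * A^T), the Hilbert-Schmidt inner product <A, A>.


trace(A * A^T) = sum of squares of all entries
= (-4)^2 + 2^2 + 0^2 + 2^2
= 16 + 4 + 0 + 4
= 24

24


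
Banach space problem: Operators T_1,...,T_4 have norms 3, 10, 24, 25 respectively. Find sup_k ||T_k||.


By the Uniform Boundedness Principle, the supremum of norms is finite.
sup_k ||T_k|| = max(3, 10, 24, 25) = 25

25


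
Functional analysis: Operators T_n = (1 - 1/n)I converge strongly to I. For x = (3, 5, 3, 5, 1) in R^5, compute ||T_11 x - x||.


T_11 x - x = (1 - 1/11)x - x = -x/11
||x|| = sqrt(69) = 8.3066
||T_11 x - x|| = ||x||/11 = 8.3066/11 = 0.7551

0.7551


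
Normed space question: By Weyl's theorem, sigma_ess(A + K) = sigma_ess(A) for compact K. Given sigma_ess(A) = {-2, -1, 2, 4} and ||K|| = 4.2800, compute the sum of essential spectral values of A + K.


By Weyl's theorem, the essential spectrum is invariant under compact perturbations.
sigma_ess(A + K) = sigma_ess(A) = {-2, -1, 2, 4}
Sum = -2 + -1 + 2 + 4 = 3

3
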